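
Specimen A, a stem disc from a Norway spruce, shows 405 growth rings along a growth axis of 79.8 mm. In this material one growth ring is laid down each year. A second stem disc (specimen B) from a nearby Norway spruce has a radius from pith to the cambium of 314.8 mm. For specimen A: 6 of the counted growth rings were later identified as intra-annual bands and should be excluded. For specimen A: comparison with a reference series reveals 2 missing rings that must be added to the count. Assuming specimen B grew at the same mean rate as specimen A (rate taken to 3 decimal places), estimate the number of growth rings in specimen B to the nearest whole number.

Specimen A: correcting the raw count gives 405 − 6 + 2 = 401 true growth rings.
A: Mean rate = 79.8 mm / 401 years ≈ 0.199 mm per year.
For B, 314.8 / 0.199 = 1581.91 years ≈ 1582 growth rings.

1582 growth rings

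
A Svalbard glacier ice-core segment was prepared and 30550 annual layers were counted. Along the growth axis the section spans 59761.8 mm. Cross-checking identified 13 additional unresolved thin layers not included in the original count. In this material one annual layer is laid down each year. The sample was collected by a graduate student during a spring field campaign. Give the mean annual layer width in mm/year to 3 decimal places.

1.955 mm/year

After corrections the count is 30550 + 13 = 30563 annual layers.
Extension rate ≈ 59761.8 / 30563 = 1.955 mm/year.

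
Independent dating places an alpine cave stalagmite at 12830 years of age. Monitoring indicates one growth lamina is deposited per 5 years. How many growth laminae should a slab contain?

At 5 years per growth lamina, 12830 / 5 = 2566 growth laminae are expected.
So 2566 growth laminae should be present.

2566 growth laminae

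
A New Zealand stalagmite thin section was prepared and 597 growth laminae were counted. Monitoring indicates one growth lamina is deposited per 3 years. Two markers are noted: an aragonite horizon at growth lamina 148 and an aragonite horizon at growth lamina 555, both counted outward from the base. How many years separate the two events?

The two markers are separated by 555 − 148 = 407 growth laminae.
Multiplying by 3 years per growth lamina: 407 × 3 = 1221 years.

1221 years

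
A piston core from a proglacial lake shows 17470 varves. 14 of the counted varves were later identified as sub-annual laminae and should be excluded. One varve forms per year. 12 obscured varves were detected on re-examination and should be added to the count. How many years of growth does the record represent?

Adjusted count: 17470 − 14 + 12 = 17468 varves.
With a one-to-one varve periodicity this is 17468 years.

17468 yr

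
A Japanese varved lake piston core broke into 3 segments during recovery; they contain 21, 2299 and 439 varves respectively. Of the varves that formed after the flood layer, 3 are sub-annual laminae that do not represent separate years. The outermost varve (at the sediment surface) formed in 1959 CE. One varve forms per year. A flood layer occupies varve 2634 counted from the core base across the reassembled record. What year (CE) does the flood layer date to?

Total varves = 21 + 2299 + 439 = 2759.
Between varve 2634 and the sediment surface there are 2759 − 2634 = 125 varves.
Removing the 3 false varves leaves 125 − 3 = 122 true varves beyond the flood layer.
The varve at the sediment surface is 1959 CE, so the flood layer dates to 1959 − 122 = 1837 CE.

1837 CE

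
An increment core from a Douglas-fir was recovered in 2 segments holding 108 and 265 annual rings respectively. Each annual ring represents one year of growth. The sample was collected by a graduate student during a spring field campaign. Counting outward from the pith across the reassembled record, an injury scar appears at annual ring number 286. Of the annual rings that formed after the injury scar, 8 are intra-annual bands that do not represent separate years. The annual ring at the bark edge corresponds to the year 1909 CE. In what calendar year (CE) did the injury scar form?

Total annual rings = 108 + 265 = 373.
The injury scar sits at annual ring 286 from the pith, so 373 − 286 = 87 annual rings formed after it.
87 − 8 false = 79 true annual rings after the injury scar.
The annual ring at the bark edge is 1909 CE, so the injury scar dates to 1909 − 79 = 1830 CE.

1830 CE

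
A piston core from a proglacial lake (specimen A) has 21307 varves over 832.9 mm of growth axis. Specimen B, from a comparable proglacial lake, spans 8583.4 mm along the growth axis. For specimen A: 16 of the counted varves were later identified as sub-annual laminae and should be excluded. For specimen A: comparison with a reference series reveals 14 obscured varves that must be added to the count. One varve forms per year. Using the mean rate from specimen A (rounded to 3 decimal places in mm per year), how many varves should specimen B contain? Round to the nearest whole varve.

Specimen A: after corrections the count is 21307 − 16 + 14 = 21305 varves.
A: 832.9 mm over 21305 years gives 832.9 / 21305 ≈ 0.039 mm per year.
Specimen B: 8583.4 mm / 0.039 mm per year = 220087.18 years ≈ 220087 varves.

220087 varves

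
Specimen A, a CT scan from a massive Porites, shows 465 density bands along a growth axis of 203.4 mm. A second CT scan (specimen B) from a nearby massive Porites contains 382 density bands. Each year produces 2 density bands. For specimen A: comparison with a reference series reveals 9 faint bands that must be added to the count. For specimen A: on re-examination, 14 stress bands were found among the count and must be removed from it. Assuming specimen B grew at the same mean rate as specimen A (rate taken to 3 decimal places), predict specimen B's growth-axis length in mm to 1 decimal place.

Specimen A: adjusted count: 465 − 14 + 9 = 460 density bands.
Specimen A: 460 density bands at 2 per year is 460 / 2 = 230 years.
A: Extension rate ≈ 203.4 / 230 = 0.884 mm/yr.
Specimen B: with 2 density bands per year, 382 / 2 = 191 years. For B, 0.884 mm/year × 191 years = 168.8 mm.

168.8 mm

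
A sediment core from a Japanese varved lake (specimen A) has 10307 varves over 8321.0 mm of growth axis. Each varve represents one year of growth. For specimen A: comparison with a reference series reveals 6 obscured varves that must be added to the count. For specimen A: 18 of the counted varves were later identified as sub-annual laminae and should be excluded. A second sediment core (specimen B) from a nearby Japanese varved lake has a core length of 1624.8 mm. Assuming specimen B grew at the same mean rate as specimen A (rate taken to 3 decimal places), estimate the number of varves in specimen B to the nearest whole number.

Specimen A: after corrections the count is 10307 − 18 + 6 = 10295 varves.
A: Extension rate ≈ 8321.0 / 10295 = 0.808 mm/year.
B spans 1624.8 / 0.808 = 2010.89 years ≈ 2011 varves.

2011 varves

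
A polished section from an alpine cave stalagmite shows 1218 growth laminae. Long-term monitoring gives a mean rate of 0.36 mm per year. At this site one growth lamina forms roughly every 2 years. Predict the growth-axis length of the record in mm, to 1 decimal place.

877.0 mm

Multiplying by 2 years per growth lamina: 1218 × 2 = 2436 years.
Predicted length = 0.36 mm/year × 2436 years = 877.0 mm.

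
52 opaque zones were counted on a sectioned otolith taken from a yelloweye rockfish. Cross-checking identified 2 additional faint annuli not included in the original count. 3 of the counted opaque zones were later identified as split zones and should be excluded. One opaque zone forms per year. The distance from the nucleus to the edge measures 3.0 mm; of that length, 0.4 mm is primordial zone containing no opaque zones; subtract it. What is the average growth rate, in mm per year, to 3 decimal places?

0.051 mm per year

After corrections the count is 52 − 3 + 2 = 51 opaque zones.
Removing the 0.4 mm offcut leaves 3.0 − 0.4 = 2.6 mm.
2.6 mm over 51 years gives 2.6 / 51 ≈ 0.051 mm per year.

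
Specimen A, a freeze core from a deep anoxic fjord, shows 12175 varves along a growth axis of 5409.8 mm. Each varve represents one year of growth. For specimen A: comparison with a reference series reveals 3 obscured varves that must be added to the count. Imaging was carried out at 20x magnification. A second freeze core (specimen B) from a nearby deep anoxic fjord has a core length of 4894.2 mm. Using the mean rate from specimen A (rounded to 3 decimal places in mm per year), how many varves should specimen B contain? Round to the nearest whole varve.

Specimen A: after corrections the count is 12175 + 3 = 12178 varves.
A: Mean rate = 5409.8 mm / 12178 years ≈ 0.444 mm/year.
B spans 4894.2 / 0.444 = 11022.97 years ≈ 11023 varves.

11023 varves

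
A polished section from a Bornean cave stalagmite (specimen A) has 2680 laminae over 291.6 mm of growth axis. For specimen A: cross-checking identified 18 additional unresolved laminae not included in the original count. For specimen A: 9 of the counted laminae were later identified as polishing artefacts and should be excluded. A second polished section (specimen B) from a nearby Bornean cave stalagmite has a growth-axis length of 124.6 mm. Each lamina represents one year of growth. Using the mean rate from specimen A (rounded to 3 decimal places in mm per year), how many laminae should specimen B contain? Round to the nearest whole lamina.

Specimen A: after corrections the count is 2680 − 9 + 18 = 2689 laminae.
A: Extension rate ≈ 291.6 / 2689 = 0.108 mm/year.
For B, 124.6 / 0.108 = 1153.70 years ≈ 1154 laminae.

1154 laminae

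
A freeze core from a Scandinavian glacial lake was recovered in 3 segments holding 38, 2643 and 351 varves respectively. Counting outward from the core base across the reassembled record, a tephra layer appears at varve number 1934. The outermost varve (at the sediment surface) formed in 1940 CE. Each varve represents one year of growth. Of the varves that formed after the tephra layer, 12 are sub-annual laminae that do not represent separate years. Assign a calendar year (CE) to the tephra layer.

Total varves = 38 + 2643 + 351 = 3032.
The tephra layer sits at varve 1934 from the core base, so 3032 − 1934 = 1098 varves formed after it.
Excluding 12 false varves: 1098 − 12 = 1086.
Counting back 1086 years from 1940 CE places the tephra layer in 1940 − 1086 = 854 CE.

854 CE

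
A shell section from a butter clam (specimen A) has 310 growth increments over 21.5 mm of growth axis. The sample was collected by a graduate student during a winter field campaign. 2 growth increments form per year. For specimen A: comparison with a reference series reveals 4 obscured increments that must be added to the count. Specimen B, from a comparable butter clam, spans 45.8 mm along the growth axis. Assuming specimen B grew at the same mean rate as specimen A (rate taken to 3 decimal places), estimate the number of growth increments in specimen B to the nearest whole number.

669 growth increments

Specimen A: true growth increment count = 310 + 4 = 314.
Specimen A: 314 growth increments at 2 per year is 314 / 2 = 157 years.
A: Mean rate = 21.5 mm / 157 years ≈ 0.137 mm/year.
B spans 45.8 / 0.137 = 334.31 years; at 2 growth increments per year that is 334.31 × 2 ≈ 669 growth increments.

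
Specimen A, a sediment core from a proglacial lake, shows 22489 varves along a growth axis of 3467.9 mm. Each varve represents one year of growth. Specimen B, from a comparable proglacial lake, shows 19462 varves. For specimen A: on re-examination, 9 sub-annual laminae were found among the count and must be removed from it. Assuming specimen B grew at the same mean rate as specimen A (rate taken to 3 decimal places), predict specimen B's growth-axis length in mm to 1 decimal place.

2997.1 mm

Specimen A: correcting the raw count gives 22489 − 9 = 22480 true varves.
A: Mean rate = 3467.9 mm / 22480 years ≈ 0.154 mm/yr.
B's length ≈ 0.154 × 19462 = 2997.1 mm.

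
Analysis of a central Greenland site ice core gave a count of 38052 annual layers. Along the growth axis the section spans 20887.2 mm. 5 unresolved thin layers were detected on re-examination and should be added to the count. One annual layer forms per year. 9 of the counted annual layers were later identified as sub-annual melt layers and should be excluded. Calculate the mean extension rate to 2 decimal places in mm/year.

After corrections the count is 38052 − 9 + 5 = 38048 annual layers.
Mean rate = 20887.2 mm / 38048 years ≈ 0.55 mm/year.

0.55 mm/year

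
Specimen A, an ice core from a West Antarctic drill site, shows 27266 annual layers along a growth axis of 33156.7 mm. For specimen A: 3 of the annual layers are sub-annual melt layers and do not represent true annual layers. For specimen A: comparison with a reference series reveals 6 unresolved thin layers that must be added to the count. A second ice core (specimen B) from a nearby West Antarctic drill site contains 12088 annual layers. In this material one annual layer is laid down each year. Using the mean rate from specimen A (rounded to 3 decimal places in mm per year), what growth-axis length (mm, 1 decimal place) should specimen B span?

Specimen A: adjusted count: 27266 − 3 + 6 = 27269 annual layers.
A: Extension rate ≈ 33156.7 / 27269 = 1.216 mm/year.
B's length ≈ 1.216 × 12088 = 14699.0 mm.

14699.0 mm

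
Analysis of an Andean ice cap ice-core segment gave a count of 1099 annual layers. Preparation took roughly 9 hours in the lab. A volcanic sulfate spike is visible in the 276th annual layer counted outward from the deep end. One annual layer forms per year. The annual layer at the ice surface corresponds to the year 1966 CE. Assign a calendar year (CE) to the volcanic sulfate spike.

1143 CE

The volcanic sulfate spike sits at annual layer 276 from the deep end, so 1099 − 276 = 823 annual layers formed after it.
The annual layer at the ice surface is 1966 CE, so the volcanic sulfate spike dates to 1966 − 823 = 1143 CE.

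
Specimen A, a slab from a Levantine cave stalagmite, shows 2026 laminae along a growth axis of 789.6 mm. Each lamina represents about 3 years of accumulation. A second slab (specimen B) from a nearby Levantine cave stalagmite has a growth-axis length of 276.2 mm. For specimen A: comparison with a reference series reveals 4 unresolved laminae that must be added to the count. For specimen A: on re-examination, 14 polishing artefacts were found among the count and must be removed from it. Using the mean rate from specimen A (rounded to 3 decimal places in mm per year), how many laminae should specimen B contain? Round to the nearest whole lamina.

Specimen A: true lamina count = 2026 − 14 + 4 = 2016.
Specimen A: at 3 years per lamina, 2016 × 3 = 6048 years.
A: Extension rate ≈ 789.6 / 6048 = 0.131 mm per year.
Specimen B: 276.2 mm / 0.131 mm per year = 2108.40 years; at 3 years per lamina that is 2108.40 / 3 ≈ 703 laminae.

703 laminae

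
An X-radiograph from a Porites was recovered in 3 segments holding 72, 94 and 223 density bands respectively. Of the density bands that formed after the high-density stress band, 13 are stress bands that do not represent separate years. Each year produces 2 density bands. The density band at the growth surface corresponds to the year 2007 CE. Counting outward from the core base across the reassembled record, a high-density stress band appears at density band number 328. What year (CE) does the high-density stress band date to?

Total density bands = 72 + 94 + 223 = 389.
The high-density stress band sits at density band 328 from the core base, so 389 − 328 = 61 density bands formed after it.
Removing the 13 false density bands leaves 61 − 13 = 48 true density bands beyond the high-density stress band.
With 2 density bands per year, 48 / 2 = 24 years.
2007 − 24 = 1983 CE.

1983 CE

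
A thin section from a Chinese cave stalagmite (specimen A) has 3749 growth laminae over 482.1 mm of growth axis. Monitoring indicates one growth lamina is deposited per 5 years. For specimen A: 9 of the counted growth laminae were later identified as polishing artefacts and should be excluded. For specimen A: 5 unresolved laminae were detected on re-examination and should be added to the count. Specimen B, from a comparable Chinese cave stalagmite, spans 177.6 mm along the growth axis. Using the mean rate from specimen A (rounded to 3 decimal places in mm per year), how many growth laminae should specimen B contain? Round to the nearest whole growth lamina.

1366 growth laminae

Specimen A: true growth lamina count = 3749 − 9 + 5 = 3745.
Specimen A: multiplying by 5 years per growth lamina: 3745 × 5 = 18725 years.
A: 482.1 mm over 18725 years gives 482.1 / 18725 ≈ 0.026 mm per year.
For B, 177.6 / 0.026 = 6830.77 years; at 5 years per growth lamina that is 6830.77 / 5 ≈ 1366 growth laminae.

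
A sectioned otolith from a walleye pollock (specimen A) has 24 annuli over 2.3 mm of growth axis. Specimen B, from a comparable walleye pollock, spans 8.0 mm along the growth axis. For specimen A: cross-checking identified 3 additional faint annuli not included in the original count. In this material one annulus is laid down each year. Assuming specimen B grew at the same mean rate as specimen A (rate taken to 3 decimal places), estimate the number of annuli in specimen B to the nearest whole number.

94 annuli

Specimen A: adjusted count: 24 + 3 = 27 annuli.
A: 2.3 mm over 27 years gives 2.3 / 27 ≈ 0.085 mm/year.
For B, 8.0 / 0.085 = 94.12 years ≈ 94 annuli.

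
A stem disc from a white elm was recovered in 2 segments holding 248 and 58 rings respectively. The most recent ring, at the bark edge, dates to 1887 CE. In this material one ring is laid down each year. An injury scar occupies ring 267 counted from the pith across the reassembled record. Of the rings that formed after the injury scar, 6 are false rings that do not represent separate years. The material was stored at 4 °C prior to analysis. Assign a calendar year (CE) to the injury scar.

1854 CE

Total rings = 248 + 58 = 306.
306 − 267 = 39 rings lie beyond the injury scar toward the bark edge.
39 − 6 false = 33 true rings after the injury scar.
Counting back 33 years from 1887 CE places the injury scar in 1887 − 33 = 1854 CE.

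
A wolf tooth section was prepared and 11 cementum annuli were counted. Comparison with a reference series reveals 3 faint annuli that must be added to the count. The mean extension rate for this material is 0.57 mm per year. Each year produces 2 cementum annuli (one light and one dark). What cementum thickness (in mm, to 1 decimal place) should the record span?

True cementum annulus count = 11 + 3 = 14.
Dividing by 2 cementum annuli per year: 14 / 2 = 7 years.
Predicted length = 0.57 mm/year × 7 years = 4.0 mm.

4.0 mm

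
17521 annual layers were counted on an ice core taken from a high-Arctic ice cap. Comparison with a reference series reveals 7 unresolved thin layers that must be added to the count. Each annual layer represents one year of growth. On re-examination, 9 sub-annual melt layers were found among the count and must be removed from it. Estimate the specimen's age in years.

True annual layer count = 17521 − 9 + 7 = 17519.
With a one-to-one annual layer periodicity this is 17519 years.

17519 years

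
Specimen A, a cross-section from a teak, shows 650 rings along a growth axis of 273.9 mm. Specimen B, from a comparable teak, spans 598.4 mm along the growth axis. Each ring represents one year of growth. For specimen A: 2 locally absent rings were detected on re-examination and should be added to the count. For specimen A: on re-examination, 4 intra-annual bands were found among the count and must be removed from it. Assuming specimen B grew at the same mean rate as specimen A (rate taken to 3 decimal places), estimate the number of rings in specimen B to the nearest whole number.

Specimen A: adjusted count: 650 − 4 + 2 = 648 rings.
A: 273.9 mm over 648 years gives 273.9 / 648 ≈ 0.423 mm/year.
B spans 598.4 / 0.423 = 1414.66 years ≈ 1415 rings.

1415 rings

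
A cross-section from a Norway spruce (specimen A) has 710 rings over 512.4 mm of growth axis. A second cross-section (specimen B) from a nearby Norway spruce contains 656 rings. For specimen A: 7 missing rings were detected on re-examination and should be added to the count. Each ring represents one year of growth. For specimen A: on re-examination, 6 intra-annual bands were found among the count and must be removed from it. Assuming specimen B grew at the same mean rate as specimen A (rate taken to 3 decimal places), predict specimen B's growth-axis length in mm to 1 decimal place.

Specimen A: true ring count = 710 − 6 + 7 = 711.
A: Extension rate ≈ 512.4 / 711 = 0.721 mm/yr.
Length of B = 0.721 × 656 = 473.0 mm.

473.0 mm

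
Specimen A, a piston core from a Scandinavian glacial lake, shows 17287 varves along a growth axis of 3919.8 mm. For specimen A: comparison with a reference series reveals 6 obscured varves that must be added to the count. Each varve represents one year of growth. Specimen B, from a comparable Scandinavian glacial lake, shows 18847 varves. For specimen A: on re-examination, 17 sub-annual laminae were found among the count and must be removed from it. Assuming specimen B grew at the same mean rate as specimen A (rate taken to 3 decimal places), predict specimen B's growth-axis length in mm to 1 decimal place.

4278.3 mm

Specimen A: correcting the raw count gives 17287 − 17 + 6 = 17276 true varves.
A: Extension rate ≈ 3919.8 / 17276 = 0.227 mm/year.
B's length ≈ 0.227 × 18847 = 4278.3 mm.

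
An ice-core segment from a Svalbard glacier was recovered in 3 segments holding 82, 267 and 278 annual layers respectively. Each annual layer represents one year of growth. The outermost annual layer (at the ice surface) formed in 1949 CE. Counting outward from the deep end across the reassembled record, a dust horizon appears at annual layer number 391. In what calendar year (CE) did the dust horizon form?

1713 CE

Total annual layers = 82 + 267 + 278 = 627.
Between annual layer 391 and the ice surface there are 627 − 391 = 236 annual layers.
The annual layer at the ice surface is 1949 CE, so the dust horizon dates to 1949 − 236 = 1713 CE.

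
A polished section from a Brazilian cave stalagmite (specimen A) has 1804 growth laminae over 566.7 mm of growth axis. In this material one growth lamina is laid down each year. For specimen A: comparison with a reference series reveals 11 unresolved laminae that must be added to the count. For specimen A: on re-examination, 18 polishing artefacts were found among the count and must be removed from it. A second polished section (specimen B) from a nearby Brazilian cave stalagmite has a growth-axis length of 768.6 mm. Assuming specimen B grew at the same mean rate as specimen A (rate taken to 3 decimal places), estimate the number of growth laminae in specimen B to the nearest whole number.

Specimen A: adjusted count: 1804 − 18 + 11 = 1797 growth laminae.
A: Mean rate = 566.7 mm / 1797 years ≈ 0.315 mm per year.
For B, 768.6 / 0.315 = 2440.00 years ≈ 2440 growth laminae.

2440 growth laminae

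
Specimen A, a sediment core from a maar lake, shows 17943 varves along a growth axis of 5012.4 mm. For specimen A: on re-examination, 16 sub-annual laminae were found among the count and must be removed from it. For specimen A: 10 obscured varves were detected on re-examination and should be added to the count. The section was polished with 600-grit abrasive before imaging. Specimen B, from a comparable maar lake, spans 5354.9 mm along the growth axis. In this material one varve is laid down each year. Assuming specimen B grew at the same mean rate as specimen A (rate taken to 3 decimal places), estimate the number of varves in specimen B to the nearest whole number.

Specimen A: correcting the raw count gives 17943 − 16 + 10 = 17937 true varves.
A: Extension rate ≈ 5012.4 / 17937 = 0.279 mm/yr.
For B, 5354.9 / 0.279 = 19193.19 years ≈ 19193 varves.

19193 varves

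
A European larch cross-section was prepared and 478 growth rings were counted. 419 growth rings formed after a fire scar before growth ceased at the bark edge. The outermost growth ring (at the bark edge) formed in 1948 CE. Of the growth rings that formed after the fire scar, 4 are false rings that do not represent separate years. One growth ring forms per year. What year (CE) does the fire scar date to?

There are 419 growth rings younger than the fire scar.
419 − 4 false = 415 true growth rings after the fire scar.
The growth ring at the bark edge is 1948 CE, so the fire scar dates to 1948 − 415 = 1533 CE.

1533 CE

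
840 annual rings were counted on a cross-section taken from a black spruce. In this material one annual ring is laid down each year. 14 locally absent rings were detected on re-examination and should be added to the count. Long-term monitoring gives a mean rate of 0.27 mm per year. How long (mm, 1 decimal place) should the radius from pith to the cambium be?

True annual ring count = 840 + 14 = 854.
Length ≈ 0.27 × 854 = 230.6 mm.

230.6 mm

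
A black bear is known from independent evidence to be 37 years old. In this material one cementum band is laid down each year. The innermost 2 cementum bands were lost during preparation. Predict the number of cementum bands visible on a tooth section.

35 cementum bands

One cementum band per year gives 37 cementum bands over 37 years.
Less the 2 uncaptured cementum bands: 37 − 2 = 35.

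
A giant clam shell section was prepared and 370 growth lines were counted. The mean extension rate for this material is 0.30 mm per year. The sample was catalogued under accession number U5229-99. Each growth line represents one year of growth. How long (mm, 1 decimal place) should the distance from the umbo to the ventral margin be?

370 years of growth are recorded.
370 years at 0.30 mm/year gives 0.30 × 370 = 111.0 mm.

111.0 mm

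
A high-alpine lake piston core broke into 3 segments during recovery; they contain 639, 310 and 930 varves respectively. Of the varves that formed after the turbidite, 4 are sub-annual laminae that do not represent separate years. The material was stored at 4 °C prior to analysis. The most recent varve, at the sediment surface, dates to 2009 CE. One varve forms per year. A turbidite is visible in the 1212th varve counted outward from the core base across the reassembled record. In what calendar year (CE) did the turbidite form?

1346 CE

Total varves = 639 + 310 + 930 = 1879.
The turbidite sits at varve 1212 from the core base, so 1879 − 1212 = 667 varves formed after it.
667 − 4 false = 663 true varves after the turbidite.
Counting back 663 years from 2009 CE places the turbidite in 2009 − 663 = 1346 CE.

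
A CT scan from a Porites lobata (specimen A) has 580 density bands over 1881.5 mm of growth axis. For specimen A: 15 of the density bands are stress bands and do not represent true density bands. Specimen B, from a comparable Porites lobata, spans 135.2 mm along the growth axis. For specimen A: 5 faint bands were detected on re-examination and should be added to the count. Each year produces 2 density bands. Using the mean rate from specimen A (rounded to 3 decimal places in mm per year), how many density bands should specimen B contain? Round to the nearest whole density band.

Specimen A: adjusted count: 580 − 15 + 5 = 570 density bands.
Specimen A: with 2 density bands per year, 570 / 2 = 285 years.
A: 1881.5 mm over 285 years gives 1881.5 / 285 ≈ 6.602 mm/yr.
Specimen B: 135.2 mm / 6.602 mm per year = 20.48 years; at 2 density bands per year that is 20.48 × 2 ≈ 41 density bands.

41 density bands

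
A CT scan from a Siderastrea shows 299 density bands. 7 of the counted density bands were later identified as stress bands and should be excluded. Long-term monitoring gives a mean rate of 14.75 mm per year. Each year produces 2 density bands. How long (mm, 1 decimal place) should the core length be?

2153.5 mm

True density band count = 299 − 7 = 292.
292 density bands at 2 per year is 292 / 2 = 146 years.
Predicted length = 14.75 mm/year × 146 years = 2153.5 mm.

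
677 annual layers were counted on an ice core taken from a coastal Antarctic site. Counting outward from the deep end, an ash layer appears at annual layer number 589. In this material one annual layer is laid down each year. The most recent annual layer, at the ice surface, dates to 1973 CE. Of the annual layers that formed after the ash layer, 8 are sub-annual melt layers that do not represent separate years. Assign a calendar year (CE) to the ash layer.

1893 CE

Between annual layer 589 and the ice surface there are 677 − 589 = 88 annual layers.
Removing the 8 false annual layers leaves 88 − 8 = 80 true annual layers beyond the ash layer.
Counting back 80 years from 1973 CE places the ash layer in 1973 − 80 = 1893 CE.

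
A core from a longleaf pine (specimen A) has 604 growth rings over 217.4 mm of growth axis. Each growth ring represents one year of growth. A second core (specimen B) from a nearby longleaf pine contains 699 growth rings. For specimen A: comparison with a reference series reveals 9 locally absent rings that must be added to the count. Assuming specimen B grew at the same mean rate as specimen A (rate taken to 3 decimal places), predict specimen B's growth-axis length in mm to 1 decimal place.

Specimen A: adjusted count: 604 + 9 = 613 growth rings.
A: Extension rate ≈ 217.4 / 613 = 0.355 mm/year.
For B, 0.355 mm/year × 699 years = 248.1 mm.

248.1 mm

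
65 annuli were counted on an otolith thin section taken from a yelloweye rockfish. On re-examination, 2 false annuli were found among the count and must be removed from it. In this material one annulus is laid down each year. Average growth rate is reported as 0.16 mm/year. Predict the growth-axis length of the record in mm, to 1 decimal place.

After corrections the count is 65 − 2 = 63 annuli.
Length ≈ 0.16 × 63 = 10.1 mm.

10.1 mm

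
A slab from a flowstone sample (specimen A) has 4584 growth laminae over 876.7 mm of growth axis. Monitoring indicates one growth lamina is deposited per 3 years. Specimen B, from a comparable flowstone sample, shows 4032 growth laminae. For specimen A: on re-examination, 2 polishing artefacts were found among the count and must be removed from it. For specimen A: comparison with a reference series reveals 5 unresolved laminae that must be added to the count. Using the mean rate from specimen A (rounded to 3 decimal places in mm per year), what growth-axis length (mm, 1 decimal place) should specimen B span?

774.1 mm

Specimen A: after corrections the count is 4584 − 2 + 5 = 4587 growth laminae.
Specimen A: multiplying by 3 years per growth lamina: 4587 × 3 = 13761 years.
A: Extension rate ≈ 876.7 / 13761 = 0.064 mm per year.
Specimen B: multiplying by 3 years per growth lamina: 4032 × 3 = 12096 years. Length of B = 0.064 × 12096 = 774.1 mm.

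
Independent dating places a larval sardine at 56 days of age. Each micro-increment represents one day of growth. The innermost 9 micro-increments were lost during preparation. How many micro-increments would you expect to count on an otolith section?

47 micro-increments

One micro-increment per day gives 56 micro-increments over 56 days.
Less the 9 uncaptured micro-increments: 56 − 9 = 47.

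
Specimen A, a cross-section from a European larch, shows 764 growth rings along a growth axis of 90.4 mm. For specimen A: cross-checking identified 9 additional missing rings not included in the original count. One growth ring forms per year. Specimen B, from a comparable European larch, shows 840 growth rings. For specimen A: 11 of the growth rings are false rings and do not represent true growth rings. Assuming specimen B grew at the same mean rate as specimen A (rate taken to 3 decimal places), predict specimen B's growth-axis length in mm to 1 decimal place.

Specimen A: adjusted count: 764 − 11 + 9 = 762 growth rings.
A: Extension rate ≈ 90.4 / 762 = 0.119 mm/year.
Length of B = 0.119 × 840 = 100.0 mm.

100.0 mm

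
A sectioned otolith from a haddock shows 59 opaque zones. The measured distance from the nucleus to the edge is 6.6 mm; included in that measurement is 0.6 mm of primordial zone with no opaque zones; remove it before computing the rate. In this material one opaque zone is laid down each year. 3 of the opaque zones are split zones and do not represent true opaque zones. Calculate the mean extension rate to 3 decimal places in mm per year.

0.107 mm per year

Correcting the raw count gives 59 − 3 = 56 true opaque zones.
Removing the 0.6 mm offcut leaves 6.6 − 0.6 = 6.0 mm.
Extension rate ≈ 6.0 / 56 = 0.107 mm per year.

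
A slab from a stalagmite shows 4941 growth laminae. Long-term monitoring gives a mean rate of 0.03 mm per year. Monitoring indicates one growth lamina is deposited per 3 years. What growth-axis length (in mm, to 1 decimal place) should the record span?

At 3 years per growth lamina, 4941 × 3 = 14823 years.
14823 years at 0.03 mm/year gives 0.03 × 14823 = 444.7 mm.

444.7 mm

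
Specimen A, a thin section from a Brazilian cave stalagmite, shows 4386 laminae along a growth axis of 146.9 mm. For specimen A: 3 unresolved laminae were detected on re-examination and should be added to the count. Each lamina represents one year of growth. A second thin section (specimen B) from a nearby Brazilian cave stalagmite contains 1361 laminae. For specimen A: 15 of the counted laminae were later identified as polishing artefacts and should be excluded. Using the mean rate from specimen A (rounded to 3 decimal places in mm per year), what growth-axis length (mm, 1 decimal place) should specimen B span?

Specimen A: true lamina count = 4386 − 15 + 3 = 4374.
A: Mean rate = 146.9 mm / 4374 years ≈ 0.034 mm/yr.
Length of B = 0.034 × 1361 = 46.3 mm.

46.3 mm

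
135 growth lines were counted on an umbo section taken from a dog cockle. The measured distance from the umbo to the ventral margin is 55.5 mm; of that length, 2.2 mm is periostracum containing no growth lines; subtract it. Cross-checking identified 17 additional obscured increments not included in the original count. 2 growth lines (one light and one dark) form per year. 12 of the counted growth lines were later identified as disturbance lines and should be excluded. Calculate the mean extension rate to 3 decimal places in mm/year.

After corrections the count is 135 − 12 + 17 = 140 growth lines.
With 2 growth lines per year, 140 / 2 = 70 years.
Removing the 2.2 mm offcut leaves 55.5 − 2.2 = 53.3 mm.
Mean rate = 53.3 mm / 70 years ≈ 0.761 mm/year.

0.761 mm/year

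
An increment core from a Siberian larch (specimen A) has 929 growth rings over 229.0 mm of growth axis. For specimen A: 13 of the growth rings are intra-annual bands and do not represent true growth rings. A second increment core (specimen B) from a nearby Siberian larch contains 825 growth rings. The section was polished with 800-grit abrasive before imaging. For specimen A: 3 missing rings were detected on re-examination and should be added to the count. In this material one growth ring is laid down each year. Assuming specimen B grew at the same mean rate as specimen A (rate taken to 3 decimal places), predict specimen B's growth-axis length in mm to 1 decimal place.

Specimen A: after corrections the count is 929 − 13 + 3 = 919 growth rings.
A: Extension rate ≈ 229.0 / 919 = 0.249 mm/year.
Length of B = 0.249 × 825 = 205.4 mm.

205.4 mm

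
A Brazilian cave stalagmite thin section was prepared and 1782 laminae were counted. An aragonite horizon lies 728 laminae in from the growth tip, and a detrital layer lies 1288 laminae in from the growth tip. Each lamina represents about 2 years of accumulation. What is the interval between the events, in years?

1120 years

The two markers are separated by 1288 − 728 = 560 laminae.
Multiplying by 2 years per lamina: 560 × 2 = 1120 years.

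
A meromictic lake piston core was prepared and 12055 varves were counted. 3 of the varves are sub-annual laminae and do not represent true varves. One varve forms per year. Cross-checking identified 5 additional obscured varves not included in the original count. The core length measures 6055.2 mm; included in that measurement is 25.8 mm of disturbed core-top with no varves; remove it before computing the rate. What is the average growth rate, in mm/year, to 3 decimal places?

0.500 mm/year

True varve count = 12055 − 3 + 5 = 12057.
Removing the 25.8 mm offcut leaves 6055.2 − 25.8 = 6029.4 mm.
Mean rate = 6029.4 mm / 12057 years ≈ 0.500 mm/year.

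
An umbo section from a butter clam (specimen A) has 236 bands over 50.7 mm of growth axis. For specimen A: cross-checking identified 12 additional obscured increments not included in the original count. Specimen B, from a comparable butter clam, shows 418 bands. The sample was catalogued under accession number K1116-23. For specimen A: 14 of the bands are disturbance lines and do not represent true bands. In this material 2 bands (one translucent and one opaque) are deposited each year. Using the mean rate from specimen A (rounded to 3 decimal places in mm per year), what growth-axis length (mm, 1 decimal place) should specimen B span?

Specimen A: after corrections the count is 236 − 14 + 12 = 234 bands.
Specimen A: 234 bands at 2 per year is 234 / 2 = 117 years.
A: 50.7 mm over 117 years gives 50.7 / 117 ≈ 0.433 mm per year.
Specimen B: dividing by 2 bands per year: 418 / 2 = 209 years. For B, 0.433 mm/year × 209 years = 90.5 mm.

90.5 mm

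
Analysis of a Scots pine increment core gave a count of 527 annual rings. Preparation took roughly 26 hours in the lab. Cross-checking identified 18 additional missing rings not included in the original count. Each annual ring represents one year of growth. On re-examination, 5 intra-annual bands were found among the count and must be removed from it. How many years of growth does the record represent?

540 years

True annual ring count = 527 − 5 + 18 = 540.
One annual ring per year makes the duration 540 years.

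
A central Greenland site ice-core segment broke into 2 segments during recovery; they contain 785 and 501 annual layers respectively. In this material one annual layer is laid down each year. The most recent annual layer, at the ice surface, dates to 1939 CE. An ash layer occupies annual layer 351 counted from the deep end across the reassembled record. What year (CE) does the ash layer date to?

1004 CE

Total annual layers = 785 + 501 = 1286.
The ash layer sits at annual layer 351 from the deep end, so 1286 − 351 = 935 annual layers formed after it.
Counting back 935 years from 1939 CE places the ash layer in 1939 − 935 = 1004 CE.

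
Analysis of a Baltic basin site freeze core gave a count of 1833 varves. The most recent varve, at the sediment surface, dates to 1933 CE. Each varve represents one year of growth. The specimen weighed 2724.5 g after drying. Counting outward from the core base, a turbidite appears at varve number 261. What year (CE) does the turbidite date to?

361 CE

1833 − 261 = 1572 varves lie beyond the turbidite toward the sediment surface.
1933 − 1572 = 361 CE.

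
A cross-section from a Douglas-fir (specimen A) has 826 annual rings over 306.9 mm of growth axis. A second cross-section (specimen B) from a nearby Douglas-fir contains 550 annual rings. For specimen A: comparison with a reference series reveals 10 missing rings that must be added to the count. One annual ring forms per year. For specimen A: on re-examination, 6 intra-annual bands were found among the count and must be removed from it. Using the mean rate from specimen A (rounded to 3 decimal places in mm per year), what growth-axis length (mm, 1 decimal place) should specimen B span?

Specimen A: after corrections the count is 826 − 6 + 10 = 830 annual rings.
A: 306.9 mm over 830 years gives 306.9 / 830 ≈ 0.370 mm/yr.
Length of B = 0.370 × 550 = 203.5 mm.

203.5 mm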